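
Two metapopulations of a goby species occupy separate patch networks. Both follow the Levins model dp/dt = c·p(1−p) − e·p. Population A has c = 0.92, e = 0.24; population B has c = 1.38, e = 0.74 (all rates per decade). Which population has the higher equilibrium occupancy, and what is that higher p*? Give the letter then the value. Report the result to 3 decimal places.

A, 0.739

A: p*_A = 1 − 0.24/0.92 = 0.7391.
B: p*_B = 1 − 0.74/1.38 = 0.4638.
A is higher at 0.7391.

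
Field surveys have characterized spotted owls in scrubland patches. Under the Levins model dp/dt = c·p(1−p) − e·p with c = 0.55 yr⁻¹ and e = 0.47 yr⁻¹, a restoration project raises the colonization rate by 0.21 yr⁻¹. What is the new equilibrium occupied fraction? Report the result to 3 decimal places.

0.382

Before: p* = 1 − 0.47/0.55 = 0.1455.
After the change, c = 0.76, e = 0.47, so p* = 1 − 0.47/0.76 = 0.3816.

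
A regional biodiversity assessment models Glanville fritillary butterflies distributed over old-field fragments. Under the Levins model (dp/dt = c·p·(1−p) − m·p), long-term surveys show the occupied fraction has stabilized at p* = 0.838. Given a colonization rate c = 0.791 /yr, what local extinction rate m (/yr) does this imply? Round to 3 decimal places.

At equilibrium c(1−p*) = m.
m = 0.791 × (1 − 0.838) = 0.791 × 0.1620 = 0.1281.

0.128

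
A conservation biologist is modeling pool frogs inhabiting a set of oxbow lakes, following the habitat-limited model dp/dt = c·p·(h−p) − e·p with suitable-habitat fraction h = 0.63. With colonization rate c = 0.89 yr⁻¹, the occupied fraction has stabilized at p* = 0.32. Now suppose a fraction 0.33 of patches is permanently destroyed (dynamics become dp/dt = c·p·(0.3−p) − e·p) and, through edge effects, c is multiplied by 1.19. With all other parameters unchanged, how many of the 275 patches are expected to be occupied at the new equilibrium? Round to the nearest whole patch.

Balance c(h−p*) = e gives e = 0.89×(0.63 − 0.32000) = 0.27590.
New p* = 0.3 − e/c = 0.3 − 0.27590/1.05910 = 0.03950.
Expected occupied = 275 × 0.03950 = 10.86 ≈ 11.

11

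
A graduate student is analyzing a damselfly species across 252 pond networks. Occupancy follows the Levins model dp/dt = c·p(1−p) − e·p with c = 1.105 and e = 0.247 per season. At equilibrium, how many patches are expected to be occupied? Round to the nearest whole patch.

196

p* = 1 − e/c = 1 − 0.247/1.105 = 0.7765.
Expected occupied patches = N × p* = 252 × 0.7765 = 195.67 ≈ 196.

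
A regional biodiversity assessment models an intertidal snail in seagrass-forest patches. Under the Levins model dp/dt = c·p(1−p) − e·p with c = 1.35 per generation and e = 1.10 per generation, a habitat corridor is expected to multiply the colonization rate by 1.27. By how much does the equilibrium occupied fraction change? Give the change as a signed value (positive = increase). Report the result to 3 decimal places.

Before: p* = 1 − 1.10/1.35 = 0.1852.
After the change, c = 1.7145, e = 1.1, so p* = 1 − 1.1/1.7145 = 0.3584.
Δp* = 0.3584 − 0.1852 = +0.1732.

0.173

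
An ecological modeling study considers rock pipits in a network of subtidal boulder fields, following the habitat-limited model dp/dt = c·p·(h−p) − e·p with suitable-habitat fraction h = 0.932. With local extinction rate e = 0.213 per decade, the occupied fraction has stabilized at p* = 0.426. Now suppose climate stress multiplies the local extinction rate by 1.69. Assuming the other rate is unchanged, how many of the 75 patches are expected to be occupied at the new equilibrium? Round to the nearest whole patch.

6

Balance c(h−p*) = e gives c = e/(0.932 − 0.42600) = 0.213/0.50600 = 0.42095.
New p* = 0.932 − e/c = 0.932 − 0.35997/0.42095 = 0.07686.
Expected occupied = 75 × 0.07686 = 5.76 ≈ 6.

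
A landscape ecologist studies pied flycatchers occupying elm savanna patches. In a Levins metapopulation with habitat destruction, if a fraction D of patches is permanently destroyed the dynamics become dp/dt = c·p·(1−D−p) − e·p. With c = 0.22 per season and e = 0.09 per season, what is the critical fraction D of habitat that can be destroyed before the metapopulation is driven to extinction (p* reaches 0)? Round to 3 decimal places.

0.591

The nontrivial equilibrium is p* = (1−D) − e/c; extinction occurs when this hits zero.
So D_crit = 1 − e/c = 1 − 0.09/0.22 = 1 − 0.4091 = 0.5909.
Note this equals the original equilibrium occupancy — the Levins extinction-debt result.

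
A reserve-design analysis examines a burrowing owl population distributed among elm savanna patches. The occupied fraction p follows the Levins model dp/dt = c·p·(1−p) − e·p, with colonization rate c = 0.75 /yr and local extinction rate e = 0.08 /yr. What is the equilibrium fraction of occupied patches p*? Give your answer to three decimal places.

0.893

At equilibrium, colonization balances extinction: c·p*·(1−p*) = e·p*.
So p* = 1 − e/c = 1 − 0.08/0.75 = 1 − 0.1067 = 0.8933.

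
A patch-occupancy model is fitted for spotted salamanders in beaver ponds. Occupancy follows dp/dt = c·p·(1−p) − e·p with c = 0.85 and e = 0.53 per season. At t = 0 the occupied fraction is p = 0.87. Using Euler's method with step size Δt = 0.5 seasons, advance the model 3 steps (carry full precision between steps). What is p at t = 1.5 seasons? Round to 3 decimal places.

Update rule: p ← p + [c·p·(1−p) − e·p]·Δt with Δt = 0.5.
step 1: Δp = -0.18248, p = 0.68752
step 2: Δp = -0.09089, p = 0.59663
step 3: Δp = -0.05583, p = 0.54081

0.541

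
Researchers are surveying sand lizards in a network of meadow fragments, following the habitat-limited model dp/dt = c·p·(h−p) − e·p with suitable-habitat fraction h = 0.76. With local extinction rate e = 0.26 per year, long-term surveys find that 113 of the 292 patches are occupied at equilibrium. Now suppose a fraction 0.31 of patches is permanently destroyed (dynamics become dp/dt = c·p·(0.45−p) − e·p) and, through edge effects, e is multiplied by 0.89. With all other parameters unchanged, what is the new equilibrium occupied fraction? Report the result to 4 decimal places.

Observed p* = 113/292 = 0.38699.
Balance c(h−p*) = e gives c = e/(0.76 − 0.38699) = 0.26/0.37301 = 0.69703.
New p* = 0.45 − e/c = 0.45 − 0.23140/0.69703 = 0.11802.

0.1180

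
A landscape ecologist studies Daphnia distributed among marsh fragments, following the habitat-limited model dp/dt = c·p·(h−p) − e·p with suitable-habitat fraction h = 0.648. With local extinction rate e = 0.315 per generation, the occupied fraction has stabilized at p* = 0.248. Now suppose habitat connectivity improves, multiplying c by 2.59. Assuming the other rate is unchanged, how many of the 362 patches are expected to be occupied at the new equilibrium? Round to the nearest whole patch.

Balance c(h−p*) = e gives c = e/(0.648 − 0.24800) = 0.315/0.40000 = 0.78750.
New p* = 0.648 − e/c = 0.648 − 0.31500/2.03963 = 0.49356.
Expected occupied = 362 × 0.49356 = 178.67 ≈ 179.

179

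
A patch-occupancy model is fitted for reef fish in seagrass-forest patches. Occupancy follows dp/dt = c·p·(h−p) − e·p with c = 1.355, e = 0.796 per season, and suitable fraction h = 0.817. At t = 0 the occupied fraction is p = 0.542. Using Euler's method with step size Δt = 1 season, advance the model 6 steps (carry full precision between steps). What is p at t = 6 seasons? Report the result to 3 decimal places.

Update rule: p ← p + [c·p·(h−p) − e·p]·Δt with Δt = 1.
  1  |  dp/dt·Δt = -0.229469  |  p_1 = 0.312531
  2  |  dp/dt·Δt = -0.035142  |  p_2 = 0.277388
  3  |  dp/dt·Δt = -0.017982  |  p_3 = 0.259406
  4  |  dp/dt·Δt = -0.010496  |  p_4 = 0.248911
  5  |  dp/dt·Δt = -0.006531  |  p_5 = 0.242379
  6  |  dp/dt·Δt = -0.004215  |  p_6 = 0.238165

0.238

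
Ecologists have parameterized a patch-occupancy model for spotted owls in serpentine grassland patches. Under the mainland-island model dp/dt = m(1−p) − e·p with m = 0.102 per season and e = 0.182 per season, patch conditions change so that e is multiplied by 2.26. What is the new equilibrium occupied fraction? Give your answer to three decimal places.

0.199

Before: p* = 0.102/(0.102+0.182) = 0.3592.
After: m = 0.102, e = 0.41132; p* = 0.102/0.5133 = 0.1987.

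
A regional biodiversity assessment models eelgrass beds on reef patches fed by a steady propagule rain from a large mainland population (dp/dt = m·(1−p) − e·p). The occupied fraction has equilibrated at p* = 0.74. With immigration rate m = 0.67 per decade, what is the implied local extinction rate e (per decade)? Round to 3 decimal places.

0.235

At equilibrium m(1−p*) = e·p*, so e = m(1−p*)/p*.
e = 0.67 × 0.2600 / 0.74 = 0.2354.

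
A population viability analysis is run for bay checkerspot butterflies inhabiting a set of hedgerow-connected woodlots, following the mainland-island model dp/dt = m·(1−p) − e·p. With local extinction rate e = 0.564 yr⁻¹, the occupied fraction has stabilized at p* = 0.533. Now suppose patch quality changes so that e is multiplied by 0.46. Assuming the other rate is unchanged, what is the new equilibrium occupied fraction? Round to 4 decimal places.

Balance m(1−p*) = e·p* gives m = e·p*/(1−p*) = 0.564×0.53300/0.46700 = 0.64371.
New p* = m/(m+e) = 0.64371/(0.64371+0.25944) = 0.71274.

0.7127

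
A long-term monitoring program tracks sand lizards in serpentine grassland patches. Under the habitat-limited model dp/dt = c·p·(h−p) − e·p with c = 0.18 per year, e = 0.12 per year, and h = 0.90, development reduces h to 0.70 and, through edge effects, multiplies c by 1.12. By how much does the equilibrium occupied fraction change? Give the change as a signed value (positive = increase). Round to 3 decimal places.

Before: p* = h − e/c = 0.90 − 0.12/0.18 = 0.90 − 0.6667 = 0.2333.
After: c = 0.2016, e = 0.12, h = 0.70; p* = 0.70 − 0.12/0.2016 = 0.1048.
Δp* = 0.1048 − 0.2333 = -0.1286.

-0.129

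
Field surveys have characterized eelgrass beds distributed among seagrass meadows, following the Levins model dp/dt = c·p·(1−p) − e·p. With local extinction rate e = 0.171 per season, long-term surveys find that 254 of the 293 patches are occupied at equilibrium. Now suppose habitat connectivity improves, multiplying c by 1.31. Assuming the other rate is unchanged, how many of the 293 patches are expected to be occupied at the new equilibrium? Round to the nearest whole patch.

263

Observed p* = 254/293 = 0.86689.
Balance c(1−p*) = e gives c = e/(1 − 0.86689) = 0.171/0.13311 = 1.28465.
New p* = 1 − e/c = 1 − 0.17100/1.68289 = 0.89839.
Expected occupied = 293 × 0.89839 = 263.23 ≈ 263.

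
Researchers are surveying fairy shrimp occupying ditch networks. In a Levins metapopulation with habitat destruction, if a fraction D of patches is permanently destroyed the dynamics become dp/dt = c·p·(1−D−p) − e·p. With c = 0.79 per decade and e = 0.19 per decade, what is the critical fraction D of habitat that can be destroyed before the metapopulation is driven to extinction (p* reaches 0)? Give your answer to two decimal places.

The nontrivial equilibrium is p* = (1−D) − e/c; extinction occurs when this hits zero.
So D_crit = 1 − e/c = 1 − 0.19/0.79 = 1 − 0.2405 = 0.7595.
This equals the undisturbed p*, a classic result of Lande's extension.

0.76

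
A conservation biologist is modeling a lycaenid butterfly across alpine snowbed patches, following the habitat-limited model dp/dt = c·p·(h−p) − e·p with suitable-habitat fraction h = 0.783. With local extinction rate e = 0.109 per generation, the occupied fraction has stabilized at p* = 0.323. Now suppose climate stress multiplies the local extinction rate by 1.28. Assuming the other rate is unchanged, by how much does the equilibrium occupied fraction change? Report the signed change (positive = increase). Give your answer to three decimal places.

Balance c(h−p*) = e gives c = e/(0.783 − 0.32300) = 0.109/0.46000 = 0.23696.
New p* = 0.783 − e/c = 0.783 − 0.13952/0.23696 = 0.19421.
Δp* = 0.19421 − 0.32300 = -0.12879.

-0.129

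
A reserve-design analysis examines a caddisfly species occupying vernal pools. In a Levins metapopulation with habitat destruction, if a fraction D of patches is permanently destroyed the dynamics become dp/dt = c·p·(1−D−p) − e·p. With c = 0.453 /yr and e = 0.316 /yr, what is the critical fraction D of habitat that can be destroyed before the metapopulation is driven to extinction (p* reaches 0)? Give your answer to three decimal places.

The nontrivial equilibrium is p* = (1−D) − e/c; extinction occurs when this hits zero.
So D_crit = 1 − e/c = 1 − 0.316/0.453 = 1 − 0.6976 = 0.3024.
Note this equals the original equilibrium occupancy — the Levins extinction-debt result.

0.302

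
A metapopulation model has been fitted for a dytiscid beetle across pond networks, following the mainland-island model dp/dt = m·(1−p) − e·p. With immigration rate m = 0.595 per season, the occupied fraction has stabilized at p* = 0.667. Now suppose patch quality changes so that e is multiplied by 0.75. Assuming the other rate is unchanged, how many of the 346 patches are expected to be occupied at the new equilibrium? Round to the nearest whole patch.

Balance m(1−p*) = e·p* gives e = m(1−p*)/p* = 0.595×0.33300/0.66700 = 0.29705.
New p* = m/(m+e) = 0.59500/(0.59500+0.22279) = 0.72757.
Expected occupied = 346 × 0.72757 = 251.74 ≈ 252.

252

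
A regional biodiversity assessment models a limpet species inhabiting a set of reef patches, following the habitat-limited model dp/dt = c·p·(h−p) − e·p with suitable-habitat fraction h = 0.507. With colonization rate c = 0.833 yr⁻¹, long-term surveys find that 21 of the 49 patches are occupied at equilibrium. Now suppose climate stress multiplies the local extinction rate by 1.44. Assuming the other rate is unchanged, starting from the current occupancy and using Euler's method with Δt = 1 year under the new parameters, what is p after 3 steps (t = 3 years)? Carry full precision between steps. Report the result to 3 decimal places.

Observed p* = 21/49 = 0.42857.
Balance c(h−p*) = e gives e = 0.833×(0.507 − 0.42857) = 0.06533.
Starting from p₀ = 0.42857; update p ← p + (dp/dt)·Δt with the new parameters.
t = 1: p = 0.42857 + (-0.01232) = 0.41625
t = 2: p = 0.41625 + (-0.00769) = 0.40856
t = 3: p = 0.40856 + (-0.00493) = 0.40362

0.404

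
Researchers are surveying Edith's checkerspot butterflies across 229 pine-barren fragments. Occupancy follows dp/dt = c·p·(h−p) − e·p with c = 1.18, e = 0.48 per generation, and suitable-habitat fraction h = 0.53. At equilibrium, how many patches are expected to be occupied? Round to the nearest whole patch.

28

p* = h − e/c = 0.53 − 0.4068 = 0.1232.
Expected occupied patches = N × p* = 229 × 0.1232 = 28.22 ≈ 28.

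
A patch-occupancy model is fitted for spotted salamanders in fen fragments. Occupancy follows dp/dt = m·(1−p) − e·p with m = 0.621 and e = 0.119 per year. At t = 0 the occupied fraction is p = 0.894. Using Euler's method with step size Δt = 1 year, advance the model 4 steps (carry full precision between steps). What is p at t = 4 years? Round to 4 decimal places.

0.8394

Update rule: p ← p + [m·(1−p) − e·p]·Δt with Δt = 1.
  1  |  dp/dt·Δt = -0.040560  |  p_1 = 0.853440
  2  |  dp/dt·Δt = -0.010546  |  p_2 = 0.842894
  3  |  dp/dt·Δt = -0.002742  |  p_3 = 0.840153
  4  |  dp/dt·Δt = -0.000713  |  p_4 = 0.839440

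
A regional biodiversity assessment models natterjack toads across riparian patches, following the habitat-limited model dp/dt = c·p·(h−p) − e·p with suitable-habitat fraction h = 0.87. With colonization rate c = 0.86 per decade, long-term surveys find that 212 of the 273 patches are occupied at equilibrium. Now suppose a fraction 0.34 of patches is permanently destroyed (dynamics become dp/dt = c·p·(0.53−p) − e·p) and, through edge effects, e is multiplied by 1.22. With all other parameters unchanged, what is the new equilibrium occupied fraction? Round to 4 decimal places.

Observed p* = 212/273 = 0.77656.
Balance c(h−p*) = e gives e = 0.86×(0.87 − 0.77656) = 0.08036.
New p* = 0.53 − e/c = 0.53 − 0.09804/0.86000 = 0.41600.

0.4160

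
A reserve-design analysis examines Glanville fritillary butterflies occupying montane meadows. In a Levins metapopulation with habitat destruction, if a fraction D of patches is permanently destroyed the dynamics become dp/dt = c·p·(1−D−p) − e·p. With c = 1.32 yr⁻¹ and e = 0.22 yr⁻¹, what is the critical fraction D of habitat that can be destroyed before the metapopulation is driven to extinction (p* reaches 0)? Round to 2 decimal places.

0.83

The nontrivial equilibrium is p* = (1−D) − e/c; extinction occurs when this hits zero.
So D_crit = 1 − e/c = 1 − 0.22/1.32 = 1 − 0.1667 = 0.8333.
This equals the undisturbed p*, a classic result of Lande's extension.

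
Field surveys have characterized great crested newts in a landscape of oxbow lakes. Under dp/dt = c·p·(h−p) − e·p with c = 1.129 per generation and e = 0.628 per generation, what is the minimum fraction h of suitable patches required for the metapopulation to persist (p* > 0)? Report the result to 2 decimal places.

p* = h − e/c is positive only when h > e/c.
h_min = e/c = 0.628/1.129 = 0.5562.

0.56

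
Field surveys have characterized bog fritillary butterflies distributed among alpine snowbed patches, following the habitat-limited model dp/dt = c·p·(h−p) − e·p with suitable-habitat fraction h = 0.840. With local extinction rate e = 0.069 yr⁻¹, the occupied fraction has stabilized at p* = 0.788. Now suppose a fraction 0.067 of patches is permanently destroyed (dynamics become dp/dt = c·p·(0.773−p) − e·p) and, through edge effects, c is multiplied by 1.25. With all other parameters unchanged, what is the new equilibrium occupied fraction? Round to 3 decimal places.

0.731

Balance c(h−p*) = e gives c = e/(0.84 − 0.78800) = 0.069/0.05200 = 1.32692.
New p* = 0.773 − e/c = 0.773 − 0.06900/1.65865 = 0.73140.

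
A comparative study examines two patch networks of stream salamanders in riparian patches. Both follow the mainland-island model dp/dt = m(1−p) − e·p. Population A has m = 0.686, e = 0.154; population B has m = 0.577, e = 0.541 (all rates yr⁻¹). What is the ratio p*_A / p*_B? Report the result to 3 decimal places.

A: p*_A = m/(m+e) = 0.686/0.8400 = 0.8167.
B: p*_B = 0.577/1.1180 = 0.5161.
p*_A / p*_B = 0.8167/0.5161 = 1.5824.

1.582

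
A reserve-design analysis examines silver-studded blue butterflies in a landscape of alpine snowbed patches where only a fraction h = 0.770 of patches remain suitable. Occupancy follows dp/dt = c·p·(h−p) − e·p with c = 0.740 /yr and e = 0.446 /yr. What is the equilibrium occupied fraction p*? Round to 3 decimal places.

0.167

Setting dp/dt = 0 and dividing by p* gives c·(h−p*) = e.
So p* = h − e/c = 0.770 − 0.446/0.740 = 0.770 − 0.6027 = 0.1673.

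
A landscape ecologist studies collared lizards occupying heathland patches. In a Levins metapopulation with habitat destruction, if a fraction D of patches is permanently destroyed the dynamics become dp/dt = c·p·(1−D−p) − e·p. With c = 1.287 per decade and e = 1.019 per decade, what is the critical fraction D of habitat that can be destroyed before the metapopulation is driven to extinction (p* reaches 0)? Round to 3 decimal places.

The nontrivial equilibrium is p* = (1−D) − e/c; extinction occurs when this hits zero.
So D_crit = 1 − e/c = 1 − 1.019/1.287 = 1 − 0.7918 = 0.2082.
Note this equals the original equilibrium occupancy — the Levins extinction-debt result.

0.208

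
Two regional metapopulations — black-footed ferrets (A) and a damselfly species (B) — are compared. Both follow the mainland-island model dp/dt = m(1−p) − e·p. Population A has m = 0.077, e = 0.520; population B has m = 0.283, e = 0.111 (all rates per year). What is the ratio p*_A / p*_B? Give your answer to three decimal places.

A: p*_A = m/(m+e) = 0.077/0.5970 = 0.1290.
B: p*_B = 0.283/0.3940 = 0.7183.
p*_A / p*_B = 0.1290/0.7183 = 0.1796.

0.180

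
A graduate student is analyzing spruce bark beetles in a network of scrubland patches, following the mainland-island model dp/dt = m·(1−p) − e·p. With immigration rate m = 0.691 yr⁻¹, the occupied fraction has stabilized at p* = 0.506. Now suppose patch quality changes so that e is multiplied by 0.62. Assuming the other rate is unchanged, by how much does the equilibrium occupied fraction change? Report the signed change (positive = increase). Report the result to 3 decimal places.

0.117

Balance m(1−p*) = e·p* gives e = m(1−p*)/p* = 0.691×0.49400/0.50600 = 0.67461.
New p* = m/(m+e) = 0.69100/(0.69100+0.41826) = 0.62294.
Δp* = 0.62294 − 0.50600 = +0.11694.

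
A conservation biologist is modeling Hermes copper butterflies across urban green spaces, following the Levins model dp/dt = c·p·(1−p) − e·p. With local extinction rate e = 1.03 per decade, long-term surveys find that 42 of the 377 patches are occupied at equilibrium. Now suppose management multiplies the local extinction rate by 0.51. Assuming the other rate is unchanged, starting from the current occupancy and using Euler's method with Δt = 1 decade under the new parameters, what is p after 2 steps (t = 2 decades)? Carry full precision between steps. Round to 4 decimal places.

0.2413

Observed p* = 42/377 = 0.11141.
Balance c(1−p*) = e gives c = e/(1 − 0.11141) = 1.03/0.88859 = 1.15913.
Starting from p₀ = 0.11141; update p ← p + (dp/dt)·Δt with the new parameters.
step 1: Δp = +0.05623, p = 0.16763
step 2: Δp = +0.07368, p = 0.24131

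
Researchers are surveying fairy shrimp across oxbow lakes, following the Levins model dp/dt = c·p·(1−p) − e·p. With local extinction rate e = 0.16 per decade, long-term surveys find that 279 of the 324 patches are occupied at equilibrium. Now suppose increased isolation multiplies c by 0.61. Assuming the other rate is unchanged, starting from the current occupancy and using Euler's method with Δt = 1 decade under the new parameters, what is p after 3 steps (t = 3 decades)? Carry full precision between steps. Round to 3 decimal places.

Observed p* = 279/324 = 0.86111.
Balance c(1−p*) = e gives c = e/(1 − 0.86111) = 0.16/0.13889 = 1.15200.
Starting from p₀ = 0.86111; update p ← p + (dp/dt)·Δt with the new parameters.
  1  |  dp/dt·Δt = -0.053733  |  p_1 = 0.807378
  2  |  dp/dt·Δt = -0.019894  |  p_2 = 0.787484
  3  |  dp/dt·Δt = -0.008395  |  p_3 = 0.779089

0.779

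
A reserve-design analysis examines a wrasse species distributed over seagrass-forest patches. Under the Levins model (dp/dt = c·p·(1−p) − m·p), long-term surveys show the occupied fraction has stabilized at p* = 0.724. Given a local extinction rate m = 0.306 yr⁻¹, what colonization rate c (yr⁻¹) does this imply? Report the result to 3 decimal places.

At equilibrium c(1−p*) = m, so c = m/(1−p*).
c = 0.306/(1 − 0.724) = 0.306/0.2760 = 1.1087.

1.109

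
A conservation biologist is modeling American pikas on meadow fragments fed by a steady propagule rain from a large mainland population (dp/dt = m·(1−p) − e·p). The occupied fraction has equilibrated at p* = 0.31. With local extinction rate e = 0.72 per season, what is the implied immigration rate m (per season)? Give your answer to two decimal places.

0.32

At equilibrium m(1−p*) = e·p*, so m = e·p*/(1−p*).
m = 0.72 × 0.31 / 0.6900 = 0.2232/0.6900 = 0.3235.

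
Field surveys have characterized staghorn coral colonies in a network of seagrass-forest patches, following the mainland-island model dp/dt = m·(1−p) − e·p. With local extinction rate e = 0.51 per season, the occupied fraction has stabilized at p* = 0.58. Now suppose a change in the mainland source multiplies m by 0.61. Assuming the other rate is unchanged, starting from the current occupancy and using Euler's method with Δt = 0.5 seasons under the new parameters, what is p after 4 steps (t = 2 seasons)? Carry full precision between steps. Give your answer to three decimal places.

Balance m(1−p*) = e·p* gives m = e·p*/(1−p*) = 0.51×0.58000/0.42000 = 0.70429.
Starting from p₀ = 0.58000; update p ← p + (dp/dt)·Δt with the new parameters.
step 1: Δp = -0.05768, p = 0.52232
step 2: Δp = -0.03058, p = 0.49174
step 3: Δp = -0.01621, p = 0.47552
step 4: Δp = -0.00860, p = 0.46693

0.467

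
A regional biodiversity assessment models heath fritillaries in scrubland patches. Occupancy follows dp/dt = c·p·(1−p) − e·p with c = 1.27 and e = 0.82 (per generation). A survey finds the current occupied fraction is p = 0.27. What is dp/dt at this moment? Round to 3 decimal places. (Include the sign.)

Colonization term: c·p·(1−p) = 1.27×0.27×0.7300 = 0.25032.
Extinction term: e·p = 0.22140.
dp/dt = 0.25032 − 0.22140 = 0.02892.

0.029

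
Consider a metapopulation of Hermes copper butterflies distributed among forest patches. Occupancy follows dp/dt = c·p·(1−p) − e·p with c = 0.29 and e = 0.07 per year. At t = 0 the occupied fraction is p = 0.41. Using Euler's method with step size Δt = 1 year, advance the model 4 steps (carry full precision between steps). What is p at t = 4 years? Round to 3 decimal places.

0.565

Update rule: p ← p + [c·p·(1−p) − e·p]·Δt with Δt = 1.
  1  |  dp/dt·Δt = +0.041451  |  p_1 = 0.451451
  2  |  dp/dt·Δt = +0.040215  |  p_2 = 0.491666
  3  |  dp/dt·Δt = +0.038063  |  p_3 = 0.529729
  4  |  dp/dt·Δt = +0.035163  |  p_4 = 0.564892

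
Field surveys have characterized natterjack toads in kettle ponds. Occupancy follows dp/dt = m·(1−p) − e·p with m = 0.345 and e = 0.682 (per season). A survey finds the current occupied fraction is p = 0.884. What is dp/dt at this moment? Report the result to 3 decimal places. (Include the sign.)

Colonization term: m·(1−p) = 0.345×0.1160 = 0.04002.
Extinction term: e·p = 0.60289.
dp/dt = 0.04002 − 0.60289 = -0.56287.

-0.563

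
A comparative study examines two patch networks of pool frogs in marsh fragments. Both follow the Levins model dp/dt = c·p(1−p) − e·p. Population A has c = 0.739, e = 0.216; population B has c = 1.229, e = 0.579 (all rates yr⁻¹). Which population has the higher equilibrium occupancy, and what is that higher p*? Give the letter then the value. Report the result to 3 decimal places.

A: p*_A = 1 − 0.216/0.739 = 0.7077.
B: p*_B = 1 − 0.579/1.229 = 0.5289.
A is higher at 0.7077.

A, 0.708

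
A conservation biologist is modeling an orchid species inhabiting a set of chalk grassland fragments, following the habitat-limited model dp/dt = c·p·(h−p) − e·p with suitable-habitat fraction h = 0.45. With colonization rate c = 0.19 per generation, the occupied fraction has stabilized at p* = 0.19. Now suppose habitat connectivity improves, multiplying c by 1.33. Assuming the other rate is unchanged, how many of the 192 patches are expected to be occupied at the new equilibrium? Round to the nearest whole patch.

Balance c(h−p*) = e gives e = 0.19×(0.45 − 0.19000) = 0.04940.
New p* = 0.45 − e/c = 0.45 − 0.04940/0.25270 = 0.25451.
Expected occupied = 192 × 0.25451 = 48.87 ≈ 49.

49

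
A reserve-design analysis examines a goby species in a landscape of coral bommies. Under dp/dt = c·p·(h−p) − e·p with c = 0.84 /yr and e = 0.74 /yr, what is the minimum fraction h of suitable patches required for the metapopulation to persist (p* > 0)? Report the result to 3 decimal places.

p* = h − e/c is positive only when h > e/c.
h_min = e/c = 0.74/0.84 = 0.8810.

0.881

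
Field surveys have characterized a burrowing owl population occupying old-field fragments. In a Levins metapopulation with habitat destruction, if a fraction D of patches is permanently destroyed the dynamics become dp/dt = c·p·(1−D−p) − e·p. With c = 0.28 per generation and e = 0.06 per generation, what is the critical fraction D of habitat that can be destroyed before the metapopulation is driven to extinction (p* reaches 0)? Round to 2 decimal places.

The nontrivial equilibrium is p* = (1−D) − e/c; extinction occurs when this hits zero.
So D_crit = 1 − e/c = 1 − 0.06/0.28 = 1 − 0.2143 = 0.7857.
Note this equals the original equilibrium occupancy — the Levins extinction-debt result.

0.79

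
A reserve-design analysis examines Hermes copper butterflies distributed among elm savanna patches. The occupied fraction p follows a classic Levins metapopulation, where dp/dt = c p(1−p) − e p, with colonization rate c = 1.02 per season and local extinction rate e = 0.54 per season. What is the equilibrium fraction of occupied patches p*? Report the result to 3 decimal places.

At equilibrium, colonization balances extinction: c·p*·(1−p*) = e·p*.
So p* = 1 − e/c = 1 − 0.54/1.02 = 1 − 0.5294 = 0.4706.

0.471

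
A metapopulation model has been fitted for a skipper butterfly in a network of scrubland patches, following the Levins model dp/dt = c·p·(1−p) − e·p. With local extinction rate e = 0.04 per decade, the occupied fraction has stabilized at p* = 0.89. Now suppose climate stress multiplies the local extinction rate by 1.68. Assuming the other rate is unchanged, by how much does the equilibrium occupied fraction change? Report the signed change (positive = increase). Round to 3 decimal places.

-0.075

Balance c(1−p*) = e gives c = e/(1 − 0.89000) = 0.04/0.11000 = 0.36364.
New p* = 1 − e/c = 1 − 0.06720/0.36364 = 0.81520.
Δp* = 0.81520 − 0.89000 = -0.07480.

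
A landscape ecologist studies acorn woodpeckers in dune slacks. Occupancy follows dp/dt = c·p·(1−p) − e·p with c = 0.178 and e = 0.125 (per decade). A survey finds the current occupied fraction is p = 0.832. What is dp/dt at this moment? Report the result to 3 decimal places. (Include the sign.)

Colonization term: c·p·(1−p) = 0.178×0.832×0.1680 = 0.02488.
Extinction term: e·p = 0.10400.
dp/dt = 0.02488 − 0.10400 = -0.07912.

-0.079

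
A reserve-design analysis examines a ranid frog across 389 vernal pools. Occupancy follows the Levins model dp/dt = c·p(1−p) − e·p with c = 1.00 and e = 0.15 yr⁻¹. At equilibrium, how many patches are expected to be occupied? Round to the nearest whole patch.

p* = 1 − e/c = 1 − 0.15/1.00 = 0.8500.
Expected occupied patches = N × p* = 389 × 0.8500 = 330.65 ≈ 331.

331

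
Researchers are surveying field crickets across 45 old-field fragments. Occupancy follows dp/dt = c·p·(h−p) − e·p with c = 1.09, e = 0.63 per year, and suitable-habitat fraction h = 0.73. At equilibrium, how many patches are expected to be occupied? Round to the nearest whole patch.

7

p* = h − e/c = 0.73 − 0.5780 = 0.1520.
Expected occupied patches = N × p* = 45 × 0.1520 = 6.84 ≈ 7.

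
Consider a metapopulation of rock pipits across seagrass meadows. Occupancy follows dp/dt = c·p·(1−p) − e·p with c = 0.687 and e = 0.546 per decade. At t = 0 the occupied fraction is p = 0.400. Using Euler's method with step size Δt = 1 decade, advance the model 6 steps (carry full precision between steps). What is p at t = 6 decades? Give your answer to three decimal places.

0.250

Update rule: p ← p + [c·p·(1−p) − e·p]·Δt with Δt = 1.
step 1: Δp = -0.05352, p = 0.34648
step 2: Δp = -0.03362, p = 0.31286
step 3: Δp = -0.02313, p = 0.28973
step 4: Δp = -0.01682, p = 0.27291
step 5: Δp = -0.01269, p = 0.26022
step 6: Δp = -0.00983, p = 0.25039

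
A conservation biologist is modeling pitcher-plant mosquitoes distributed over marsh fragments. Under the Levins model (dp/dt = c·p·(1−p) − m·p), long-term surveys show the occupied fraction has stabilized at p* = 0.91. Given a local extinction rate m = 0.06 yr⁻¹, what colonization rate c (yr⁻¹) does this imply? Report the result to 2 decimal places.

0.67

At equilibrium c(1−p*) = m, so c = m/(1−p*).
c = 0.06/(1 − 0.91) = 0.06/0.0900 = 0.6667.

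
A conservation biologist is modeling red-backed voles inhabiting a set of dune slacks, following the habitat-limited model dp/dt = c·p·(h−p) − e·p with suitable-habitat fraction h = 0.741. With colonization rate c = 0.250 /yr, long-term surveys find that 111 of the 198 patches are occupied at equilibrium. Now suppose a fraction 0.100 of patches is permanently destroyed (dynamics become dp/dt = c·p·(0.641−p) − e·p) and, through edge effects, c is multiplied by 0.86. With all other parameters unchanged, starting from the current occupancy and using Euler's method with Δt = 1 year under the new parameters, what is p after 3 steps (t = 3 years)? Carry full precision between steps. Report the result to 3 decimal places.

0.520

Observed p* = 111/198 = 0.56061.
Balance c(h−p*) = e gives e = 0.250×(0.741 − 0.56061) = 0.04510.
Starting from p₀ = 0.56061; update p ← p + (dp/dt)·Δt with the new parameters.
p: 0.56061 → 0.54501  (Δp = -0.01559)
p: 0.54501 → 0.53168  (Δp = -0.01333)
p: 0.53168 → 0.52020  (Δp = -0.01148)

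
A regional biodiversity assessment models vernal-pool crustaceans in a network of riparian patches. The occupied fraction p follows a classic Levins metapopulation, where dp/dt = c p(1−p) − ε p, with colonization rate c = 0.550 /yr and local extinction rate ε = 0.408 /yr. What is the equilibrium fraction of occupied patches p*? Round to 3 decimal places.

At equilibrium, colonization balances extinction: c·p*·(1−p*) = ε·p*.
So p* = 1 − ε/c = 1 − 0.408/0.550 = 1 − 0.7418 = 0.2582.

0.258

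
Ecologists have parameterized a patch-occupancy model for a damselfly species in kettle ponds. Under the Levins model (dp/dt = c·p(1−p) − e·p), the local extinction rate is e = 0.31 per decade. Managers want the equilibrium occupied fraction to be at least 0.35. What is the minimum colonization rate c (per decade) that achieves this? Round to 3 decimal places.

p* = 1 − e/c ≥ 0.35 requires e/c ≤ 0.6500, i.e. c ≥ e/0.6500.
c_min = 0.31/0.6500 = 0.4769.

0.477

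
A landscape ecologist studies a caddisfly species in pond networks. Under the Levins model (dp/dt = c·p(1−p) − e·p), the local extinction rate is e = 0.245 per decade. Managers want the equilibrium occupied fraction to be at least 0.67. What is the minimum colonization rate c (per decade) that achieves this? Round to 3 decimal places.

0.742

p* = 1 − e/c ≥ 0.67 requires e/c ≤ 0.3300, i.e. c ≥ e/0.3300.
c_min = 0.245/0.3300 = 0.7424.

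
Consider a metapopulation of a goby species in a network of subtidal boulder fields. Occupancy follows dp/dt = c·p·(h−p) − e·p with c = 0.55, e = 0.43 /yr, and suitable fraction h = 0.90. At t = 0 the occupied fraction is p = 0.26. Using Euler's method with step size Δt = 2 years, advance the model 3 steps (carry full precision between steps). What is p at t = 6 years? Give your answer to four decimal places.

0.1785

Update rule: p ← p + [c·p·(h−p) − e·p]·Δt with Δt = 2.
p: 0.26000 → 0.21944  (Δp = -0.04056)
p: 0.21944 → 0.19500  (Δp = -0.02444)
p: 0.19500 → 0.17852  (Δp = -0.01648)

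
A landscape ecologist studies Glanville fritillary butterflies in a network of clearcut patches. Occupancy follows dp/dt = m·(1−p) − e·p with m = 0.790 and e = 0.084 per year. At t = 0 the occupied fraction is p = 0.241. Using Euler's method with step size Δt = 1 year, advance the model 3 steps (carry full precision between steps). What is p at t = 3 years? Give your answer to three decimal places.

0.903

Update rule: p ← p + [m·(1−p) − e·p]·Δt with Δt = 1.
step 1: Δp = +0.57937, p = 0.82037
step 2: Δp = +0.07300, p = 0.89337
step 3: Δp = +0.00920, p = 0.90256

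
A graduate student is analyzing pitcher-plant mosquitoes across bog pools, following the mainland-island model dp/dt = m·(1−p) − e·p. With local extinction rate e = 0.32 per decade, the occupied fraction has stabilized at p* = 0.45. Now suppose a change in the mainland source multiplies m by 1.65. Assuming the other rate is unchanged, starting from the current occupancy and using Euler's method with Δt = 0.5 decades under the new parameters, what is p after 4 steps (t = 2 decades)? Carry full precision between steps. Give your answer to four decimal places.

0.5556

Balance m(1−p*) = e·p* gives m = e·p*/(1−p*) = 0.32×0.45000/0.55000 = 0.26182.
Starting from p₀ = 0.45000; update p ← p + (dp/dt)·Δt with the new parameters.
p: 0.45000 → 0.49680  (Δp = +0.04680)
p: 0.49680 → 0.52600  (Δp = +0.02920)
p: 0.52600 → 0.54423  (Δp = +0.01822)
p: 0.54423 → 0.55560  (Δp = +0.01137)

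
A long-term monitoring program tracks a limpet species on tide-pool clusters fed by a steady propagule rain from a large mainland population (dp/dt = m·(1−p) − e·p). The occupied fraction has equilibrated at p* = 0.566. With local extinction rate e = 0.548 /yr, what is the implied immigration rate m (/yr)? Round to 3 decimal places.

0.715

At equilibrium m(1−p*) = e·p*, so m = e·p*/(1−p*).
m = 0.548 × 0.566 / 0.4340 = 0.3102/0.4340 = 0.7147.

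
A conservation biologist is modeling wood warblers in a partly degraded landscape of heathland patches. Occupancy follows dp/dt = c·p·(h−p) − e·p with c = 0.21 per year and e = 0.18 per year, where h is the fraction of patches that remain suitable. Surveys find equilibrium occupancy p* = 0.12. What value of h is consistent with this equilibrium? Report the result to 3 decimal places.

0.977

At equilibrium c(h−p*) = e, so h = p* + e/c.
h = 0.12 + 0.18/0.21 = 0.12 + 0.8571 = 0.9771.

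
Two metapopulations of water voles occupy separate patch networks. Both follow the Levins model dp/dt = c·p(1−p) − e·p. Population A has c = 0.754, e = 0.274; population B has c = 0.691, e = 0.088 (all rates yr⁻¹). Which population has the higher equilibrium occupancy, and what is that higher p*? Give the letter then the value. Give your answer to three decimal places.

A: p*_A = 1 − 0.274/0.754 = 0.6366.
B: p*_B = 1 − 0.088/0.691 = 0.8726.
B is higher at 0.8726.

B, 0.873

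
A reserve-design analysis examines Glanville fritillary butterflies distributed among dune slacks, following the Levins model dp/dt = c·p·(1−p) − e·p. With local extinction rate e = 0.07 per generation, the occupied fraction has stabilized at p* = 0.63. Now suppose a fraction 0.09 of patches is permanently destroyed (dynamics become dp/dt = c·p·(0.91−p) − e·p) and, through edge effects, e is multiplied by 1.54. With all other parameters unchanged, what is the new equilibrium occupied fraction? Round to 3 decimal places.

Balance c(1−p*) = e gives c = e/(1 − 0.63000) = 0.07/0.37000 = 0.18919.
New p* = 0.91 − e/c = 0.91 − 0.10780/0.18919 = 0.34020.

0.340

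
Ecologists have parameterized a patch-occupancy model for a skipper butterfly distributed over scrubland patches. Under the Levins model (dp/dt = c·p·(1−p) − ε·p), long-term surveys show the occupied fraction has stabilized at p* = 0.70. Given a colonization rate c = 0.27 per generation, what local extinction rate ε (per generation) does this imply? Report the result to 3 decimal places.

At equilibrium c(1−p*) = ε.
ε = 0.27 × (1 − 0.70) = 0.27 × 0.3000 = 0.0810.

0.081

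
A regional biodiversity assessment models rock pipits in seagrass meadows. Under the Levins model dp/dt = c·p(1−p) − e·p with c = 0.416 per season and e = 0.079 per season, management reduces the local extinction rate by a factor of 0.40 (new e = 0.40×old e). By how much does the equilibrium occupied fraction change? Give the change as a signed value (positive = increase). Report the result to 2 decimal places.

Before: p* = 1 − 0.079/0.416 = 0.8101.
After the change, c = 0.416, e = 0.0316, so p* = 1 − 0.0316/0.416 = 0.9240.
Δp* = 0.9240 − 0.8101 = +0.1139.

0.11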